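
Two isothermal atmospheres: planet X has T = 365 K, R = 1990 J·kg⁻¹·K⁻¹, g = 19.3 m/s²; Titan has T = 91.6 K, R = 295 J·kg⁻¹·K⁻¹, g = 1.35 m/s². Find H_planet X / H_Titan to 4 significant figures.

H_planet X/H_Titan ≈ 1.880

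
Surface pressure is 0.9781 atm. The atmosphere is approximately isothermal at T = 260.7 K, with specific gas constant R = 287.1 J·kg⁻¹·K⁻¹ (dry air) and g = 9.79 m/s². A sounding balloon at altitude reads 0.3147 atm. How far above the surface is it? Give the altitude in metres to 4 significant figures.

Scale height: H = RT/g = 287.1 × 260.7 / 9.79 = 7645.2 m.
Invert the barometric formula: z = H ln(P₀/P).
P₀/P = 0.9781/0.3147 = 3.1080; ln(3.1080) = 1.1340.
z = 7645.2 × 1.1340 = 8669.7 m.

z ≈ 8670 m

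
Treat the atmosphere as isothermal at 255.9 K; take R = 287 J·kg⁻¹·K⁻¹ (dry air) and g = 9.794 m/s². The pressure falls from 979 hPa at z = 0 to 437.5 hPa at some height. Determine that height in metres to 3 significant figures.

z ≈ 6040 m

Scale height: H = RT/g = 287 × 255.9 / 9.794 = 7498.8 m.
Invert the barometric formula: z = H ln(P₀/P).
P₀/P = 979/437.5 = 2.2377; ln(2.2377) = 0.80545.
z = 7498.8 × 0.80545 = 6039.9 m.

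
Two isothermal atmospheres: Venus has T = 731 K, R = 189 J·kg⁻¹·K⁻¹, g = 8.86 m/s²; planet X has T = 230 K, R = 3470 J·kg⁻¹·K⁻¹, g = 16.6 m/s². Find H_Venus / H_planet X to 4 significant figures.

H_Venus/H_planet X ≈ 0.3243

H = RT/g for each body.
H_Venus = 189 × 731 / 8.86 = 15594 m.
H_planet X = 3470 × 230 / 16.6 = 48078 m.
H_Venus/H_planet X = 15594/48078 = 0.32435.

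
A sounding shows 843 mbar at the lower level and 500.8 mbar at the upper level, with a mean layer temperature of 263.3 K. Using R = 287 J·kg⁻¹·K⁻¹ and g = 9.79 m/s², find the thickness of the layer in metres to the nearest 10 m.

Hypsometric equation: Δz = (R T̄/g) ln(P₁/P₂).
R T̄/g = 287 × 263.3 / 9.79 = 7718.8 m.
ln(843/500.8) = ln(1.6833) = 0.52076.
Δz = 7718.8 × 0.52076 = 4019.6 m.

Δz ≈ 4020 m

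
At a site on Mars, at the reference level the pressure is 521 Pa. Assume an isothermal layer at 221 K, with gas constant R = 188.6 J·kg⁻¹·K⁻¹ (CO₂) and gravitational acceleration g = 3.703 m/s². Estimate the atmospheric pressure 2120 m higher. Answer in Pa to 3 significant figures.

Scale height: H = RT/g = 188.6 × 221 / 3.703 = 11256 m.
Barometric formula: P = P₀ exp(−z/H).
z/H = 2120.0/11256 = 0.18834; exp(−0.18834) = 0.82833.
P = 521 × 0.82833 = 431.56 Pa.

P ≈ 432 Pa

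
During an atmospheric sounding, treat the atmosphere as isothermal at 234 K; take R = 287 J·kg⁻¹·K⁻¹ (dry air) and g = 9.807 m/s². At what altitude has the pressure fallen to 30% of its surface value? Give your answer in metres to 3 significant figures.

Scale height: H = RT/g = 287 × 234 / 9.807 = 6848.0 m.
Set P/P₀ = exp(−z/H) = 0.3, so z = −H ln(0.3).
−ln(0.3) = 1.2040; z = 6848.0 × 1.2040 = 8245.0 m.

z ≈ 8240 m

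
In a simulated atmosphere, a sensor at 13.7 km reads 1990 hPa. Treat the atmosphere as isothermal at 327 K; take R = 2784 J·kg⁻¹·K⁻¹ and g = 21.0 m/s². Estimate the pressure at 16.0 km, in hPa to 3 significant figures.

Scale height: H = RT/g = 2784 × 327 / 21.0 = 43351 m.
Between two levels, P₂ = P₁ exp(−Δz/H) with Δz = z₂ − z₁.
Δz = 16000 − 13700 = 2300.0 m; Δz/H = 2300.0/43351 = 0.053055.
P₂ = 1990 × exp(−0.053055) = 1990 × 0.94833 = 1887.2 hPa.

P ≈ 1890 hPa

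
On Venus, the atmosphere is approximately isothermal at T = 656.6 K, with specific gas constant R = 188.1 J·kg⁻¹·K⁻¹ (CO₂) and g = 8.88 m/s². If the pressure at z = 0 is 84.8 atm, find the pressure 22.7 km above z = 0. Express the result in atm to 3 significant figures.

Scale height: H = RT/g = 188.1 × 656.6 / 8.88 = 13908 m.
Barometric formula: P = P₀ exp(−z/H).
z/H = 22700/13908 = 1.6322; exp(−1.6322) = 0.19550.
P = 84.8 × 0.19550 = 16.578 atm.

P ≈ 16.6 atm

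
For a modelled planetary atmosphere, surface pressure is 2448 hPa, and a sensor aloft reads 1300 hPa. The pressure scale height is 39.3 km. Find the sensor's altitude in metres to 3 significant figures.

z ≈ 24900 m

Invert the barometric formula: z = H ln(P₀/P).
P₀/P = 2448/1300 = 1.8831; ln(1.8831) = 0.63292.
z = 39300 × 0.63292 = 24874 m.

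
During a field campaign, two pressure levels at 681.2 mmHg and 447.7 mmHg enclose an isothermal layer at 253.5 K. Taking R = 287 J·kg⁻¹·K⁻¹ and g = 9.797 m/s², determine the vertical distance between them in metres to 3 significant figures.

Hypsometric equation: Δz = (R T̄/g) ln(P₁/P₂).
R T̄/g = 287 × 253.5 / 9.797 = 7426.2 m.
ln(681.2/447.7) = ln(1.5216) = 0.41976.
Δz = 7426.2 × 0.41976 = 3117.2 m.

Δz ≈ 3120 m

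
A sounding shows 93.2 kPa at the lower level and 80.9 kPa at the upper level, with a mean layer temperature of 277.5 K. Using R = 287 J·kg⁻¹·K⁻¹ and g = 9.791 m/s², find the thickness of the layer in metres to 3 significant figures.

Δz ≈ 1150 m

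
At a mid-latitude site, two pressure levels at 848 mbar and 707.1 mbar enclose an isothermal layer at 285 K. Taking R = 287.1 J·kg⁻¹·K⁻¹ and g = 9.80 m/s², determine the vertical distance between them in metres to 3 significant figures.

Δz ≈ 1520 m

Hypsometric equation: Δz = (R T̄/g) ln(P₁/P₂).
R T̄/g = 287.1 × 285 / 9.80 = 8349.3 m.
ln(848/707.1) = ln(1.1993) = 0.18174.
Δz = 8349.3 × 0.18174 = 1517.4 m.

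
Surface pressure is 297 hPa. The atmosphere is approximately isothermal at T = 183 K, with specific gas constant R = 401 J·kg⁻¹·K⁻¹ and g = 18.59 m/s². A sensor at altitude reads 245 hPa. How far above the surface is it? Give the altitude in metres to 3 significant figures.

Scale height: H = RT/g = 401 × 183 / 18.59 = 3947.4 m.
Invert the barometric formula: z = H ln(P₀/P).
P₀/P = 297/245 = 1.2122; ln(1.2122) = 0.19244.
z = 3947.4 × 0.19244 = 759.64 m.

z ≈ 760 m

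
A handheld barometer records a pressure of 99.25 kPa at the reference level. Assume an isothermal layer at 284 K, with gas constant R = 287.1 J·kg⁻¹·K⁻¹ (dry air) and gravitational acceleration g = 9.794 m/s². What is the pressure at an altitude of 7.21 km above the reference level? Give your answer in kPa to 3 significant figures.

Scale height: H = RT/g = 287.1 × 284 / 9.794 = 8325.1 m.
Barometric formula: P = P₀ exp(−z/H).
z/H = 7210.0/8325.1 = 0.86606; exp(−0.86606) = 0.42061.
P = 99.25 × 0.42061 = 41.746 kPa.

P ≈ 41.7 kPa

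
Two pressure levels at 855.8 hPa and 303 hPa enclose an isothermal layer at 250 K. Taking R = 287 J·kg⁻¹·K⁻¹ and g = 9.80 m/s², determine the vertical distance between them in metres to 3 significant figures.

Δz ≈ 7600 m

Hypsometric equation: Δz = (R T̄/g) ln(P₁/P₂).
R T̄/g = 287 × 250 / 9.80 = 7321.4 m.
ln(855.8/303) = ln(2.8244) = 1.0383.
Δz = 7321.4 × 1.0383 = 7601.8 m.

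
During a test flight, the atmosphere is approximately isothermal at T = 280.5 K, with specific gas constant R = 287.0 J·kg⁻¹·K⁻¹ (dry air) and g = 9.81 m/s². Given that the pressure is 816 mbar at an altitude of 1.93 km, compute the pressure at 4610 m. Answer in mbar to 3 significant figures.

Scale height: H = RT/g = 287.0 × 280.5 / 9.81 = 8206.3 m.
Between two levels, P₂ = P₁ exp(−Δz/H) with Δz = z₂ − z₁.
Δz = 4610.0 − 1930.0 = 2680.0 m; Δz/H = 2680.0/8206.3 = 0.32658.
P₂ = 816 × exp(−0.32658) = 816 × 0.72139 = 588.65 mbar.

P ≈ 589 mbar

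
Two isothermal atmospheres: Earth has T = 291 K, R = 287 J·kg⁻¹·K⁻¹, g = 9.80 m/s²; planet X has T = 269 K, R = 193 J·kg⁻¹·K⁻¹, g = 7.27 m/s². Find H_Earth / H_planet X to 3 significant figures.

H = RT/g for each body.
H_Earth = 287 × 291 / 9.80 = 8522.1 m.
H_planet X = 193 × 269 / 7.27 = 7141.3 m.
H_Earth/H_planet X = 8522.1/7141.3 = 1.1934.

H_Earth/H_planet X ≈ 1.19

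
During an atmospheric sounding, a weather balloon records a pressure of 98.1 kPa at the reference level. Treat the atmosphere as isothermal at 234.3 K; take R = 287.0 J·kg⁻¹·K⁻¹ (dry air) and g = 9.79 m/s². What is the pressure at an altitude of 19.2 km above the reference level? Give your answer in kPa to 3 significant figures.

Scale height: H = RT/g = 287.0 × 234.3 / 9.79 = 6868.7 m.
Barometric formula: P = P₀ exp(−z/H).
z/H = 19200/6868.7 = 2.7953; exp(−2.7953) = 0.061097.
P = 98.1 × 0.061097 = 5.9936 kPa.

P ≈ 5.99 kPa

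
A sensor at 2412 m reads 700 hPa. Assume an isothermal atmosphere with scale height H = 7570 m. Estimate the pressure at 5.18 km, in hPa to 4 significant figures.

Between two levels, P₂ = P₁ exp(−Δz/H) with Δz = z₂ − z₁.
Δz = 5180.0 − 2412.0 = 2768.0 m; Δz/H = 2768.0/7570.0 = 0.36565.
P₂ = 700 × exp(−0.36565) = 700 × 0.69375 = 485.62 hPa.

P ≈ 485.6 hPa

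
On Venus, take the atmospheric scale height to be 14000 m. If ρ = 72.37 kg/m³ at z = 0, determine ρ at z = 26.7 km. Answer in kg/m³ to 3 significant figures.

In an isothermal atmosphere, density decays like pressure: ρ = ρ₀ exp(−z/H).
z/H = 26700/14000 = 1.9071; exp(−1.9071) = 0.14851.
ρ = 72.37 × 0.14851 = 10.748 kg/m³.

ρ ≈ 10.7 kg/m³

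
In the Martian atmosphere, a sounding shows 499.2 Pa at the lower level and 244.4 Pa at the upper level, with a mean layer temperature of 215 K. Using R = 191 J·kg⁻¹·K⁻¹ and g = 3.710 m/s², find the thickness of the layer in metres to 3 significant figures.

Δz ≈ 7910 m

Hypsometric equation: Δz = (R T̄/g) ln(P₁/P₂).
R T̄/g = 191 × 215 / 3.710 = 11069 m.
ln(499.2/244.4) = ln(2.0426) = 0.71422.
Δz = 11069 × 0.71422 = 7905.7 m.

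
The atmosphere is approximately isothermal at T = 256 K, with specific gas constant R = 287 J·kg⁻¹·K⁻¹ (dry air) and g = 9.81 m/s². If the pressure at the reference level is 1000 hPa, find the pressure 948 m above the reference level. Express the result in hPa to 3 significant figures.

P ≈ 881 hPa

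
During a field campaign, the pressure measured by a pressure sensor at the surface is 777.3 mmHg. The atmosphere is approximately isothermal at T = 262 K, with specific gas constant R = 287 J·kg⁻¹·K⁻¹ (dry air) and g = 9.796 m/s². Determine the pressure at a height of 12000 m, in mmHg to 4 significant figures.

P ≈ 162.8 mmHg

Scale height: H = RT/g = 287 × 262 / 9.796 = 7676.0 m.
Barometric formula: P = P₀ exp(−z/H).
z/H = 12000/7676.0 = 1.5633; exp(−1.5633) = 0.20944.
P = 777.3 × 0.20944 = 162.80 mmHg.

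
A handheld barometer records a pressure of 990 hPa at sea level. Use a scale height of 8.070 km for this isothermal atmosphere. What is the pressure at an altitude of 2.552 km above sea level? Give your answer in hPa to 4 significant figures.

Barometric formula: P = P₀ exp(−z/H).
z/H = 2552.0/8070.0 = 0.31623; exp(−0.31623) = 0.72889.
P = 990 × 0.72889 = 721.60 hPa.

P ≈ 721.6 hPa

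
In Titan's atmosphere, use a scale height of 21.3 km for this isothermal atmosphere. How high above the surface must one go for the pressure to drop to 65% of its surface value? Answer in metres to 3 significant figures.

z ≈ 9180 m

Set P/P₀ = exp(−z/H) = 0.65, so z = −H ln(0.65).
−ln(0.65) = 0.43078; z = 21300 × 0.43078 = 9175.6 m.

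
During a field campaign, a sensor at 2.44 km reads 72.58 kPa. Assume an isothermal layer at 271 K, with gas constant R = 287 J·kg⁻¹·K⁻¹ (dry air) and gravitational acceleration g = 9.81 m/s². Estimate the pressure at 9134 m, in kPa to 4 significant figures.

Scale height: H = RT/g = 287 × 271 / 9.81 = 7928.3 m.
Between two levels, P₂ = P₁ exp(−Δz/H) with Δz = z₂ − z₁.
Δz = 9134.0 − 2440.0 = 6694.0 m; Δz/H = 6694.0/7928.3 = 0.84432.
P₂ = 72.58 × exp(−0.84432) = 72.58 × 0.42985 = 31.199 kPa.

P ≈ 31.20 kPa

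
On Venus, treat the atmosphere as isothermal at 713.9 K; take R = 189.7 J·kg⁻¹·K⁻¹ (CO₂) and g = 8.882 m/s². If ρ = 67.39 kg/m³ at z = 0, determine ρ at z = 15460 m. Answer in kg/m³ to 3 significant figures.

ρ ≈ 24.4 kg/m³

Scale height: H = RT/g = 189.7 × 713.9 / 8.882 = 15247 m.
In an isothermal atmosphere, density decays like pressure: ρ = ρ₀ exp(−z/H).
z/H = 15460/15247 = 1.0140; exp(−1.0140) = 0.36277.
ρ = 67.39 × 0.36277 = 24.447 kg/m³.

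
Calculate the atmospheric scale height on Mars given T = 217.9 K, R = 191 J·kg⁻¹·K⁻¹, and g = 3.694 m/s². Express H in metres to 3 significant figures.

The scale height of an isothermal atmosphere is H = RT/g.
H = 191 × 217.9 / 3.694 = 41619/3.694 = 11267 m.

H ≈ 11300 m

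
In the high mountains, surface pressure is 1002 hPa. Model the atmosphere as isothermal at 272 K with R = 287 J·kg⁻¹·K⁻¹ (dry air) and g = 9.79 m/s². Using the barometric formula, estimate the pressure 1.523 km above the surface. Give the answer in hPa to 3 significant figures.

P ≈ 828 hPa

Scale height: H = RT/g = 287 × 272 / 9.79 = 7973.9 m.
Barometric formula: P = P₀ exp(−z/H).
z/H = 1523.0/7973.9 = 0.19100; exp(−0.19100) = 0.82613.
P = 1002 × 0.82613 = 827.78 hPa.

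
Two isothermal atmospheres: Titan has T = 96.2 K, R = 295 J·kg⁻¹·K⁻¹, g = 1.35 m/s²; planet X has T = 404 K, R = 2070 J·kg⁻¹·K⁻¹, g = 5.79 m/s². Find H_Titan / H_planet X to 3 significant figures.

H_Titan/H_planet X ≈ 0.146

H = RT/g for each body.
H_Titan = 295 × 96.2 / 1.35 = 21021 m.
H_planet X = 2070 × 404 / 5.79 = 144440 m.
H_Titan/H_planet X = 21021/144440 = 0.14553.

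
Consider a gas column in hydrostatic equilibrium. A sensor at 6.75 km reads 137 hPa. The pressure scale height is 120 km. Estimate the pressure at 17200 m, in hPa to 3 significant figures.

P ≈ 126 hPa

Between two levels, P₂ = P₁ exp(−Δz/H) with Δz = z₂ − z₁.
Δz = 17200 − 6750.0 = 10450 m; Δz/H = 10450/120000 = 0.087083.
P₂ = 137 × exp(−0.087083) = 137 × 0.91660 = 125.57 hPa.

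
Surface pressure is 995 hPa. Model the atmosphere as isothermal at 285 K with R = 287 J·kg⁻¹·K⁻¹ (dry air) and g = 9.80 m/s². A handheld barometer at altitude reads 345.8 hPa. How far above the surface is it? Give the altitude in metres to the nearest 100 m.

z ≈ 8800 m

Scale height: H = RT/g = 287 × 285 / 9.80 = 8346.4 m.
Invert the barometric formula: z = H ln(P₀/P).
P₀/P = 995/345.8 = 2.8774; ln(2.8774) = 1.0569.
z = 8346.4 × 1.0569 = 8821.3 m.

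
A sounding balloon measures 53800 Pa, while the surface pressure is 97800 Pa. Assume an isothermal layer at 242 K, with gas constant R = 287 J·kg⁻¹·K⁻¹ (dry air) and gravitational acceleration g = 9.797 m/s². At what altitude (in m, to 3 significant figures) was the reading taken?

z ≈ 4240 m

Scale height: H = RT/g = 287 × 242 / 9.797 = 7089.3 m.
Invert the barometric formula: z = H ln(P₀/P).
P₀/P = 97800/53800 = 1.8178; ln(1.8178) = 0.59763.
z = 7089.3 × 0.59763 = 4236.8 m.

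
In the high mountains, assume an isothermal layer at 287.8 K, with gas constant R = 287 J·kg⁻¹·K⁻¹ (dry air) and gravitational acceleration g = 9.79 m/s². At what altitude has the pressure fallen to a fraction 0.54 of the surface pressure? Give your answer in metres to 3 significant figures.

z ≈ 5200 m

Scale height: H = RT/g = 287 × 287.8 / 9.79 = 8437.0 m.
Set P/P₀ = exp(−z/H) = 0.54, so z = −H ln(0.54).
−ln(0.54) = 0.61619; z = 8437.0 × 0.61619 = 5198.8 m.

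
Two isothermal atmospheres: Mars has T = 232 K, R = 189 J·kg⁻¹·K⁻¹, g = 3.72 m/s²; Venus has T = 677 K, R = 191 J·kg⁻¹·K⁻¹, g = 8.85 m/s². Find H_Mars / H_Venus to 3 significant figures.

H = RT/g for each body.
H_Mars = 189 × 232 / 3.72 = 11787 m.
H_Venus = 191 × 677 / 8.85 = 14611 m.
H_Mars/H_Venus = 11787/14611 = 0.80672.

H_Mars/H_Venus ≈ 0.807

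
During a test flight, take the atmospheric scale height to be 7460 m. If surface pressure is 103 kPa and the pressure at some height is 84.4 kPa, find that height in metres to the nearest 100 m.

z ≈ 1500 m

Invert the barometric formula: z = H ln(P₀/P).
P₀/P = 103/84.4 = 1.2204; ln(1.2204) = 0.19918.
z = 7460.0 × 0.19918 = 1485.9 m.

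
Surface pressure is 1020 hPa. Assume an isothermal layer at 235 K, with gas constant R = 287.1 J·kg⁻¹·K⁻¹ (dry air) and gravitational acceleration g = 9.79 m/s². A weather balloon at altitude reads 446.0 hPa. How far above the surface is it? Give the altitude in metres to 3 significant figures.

z ≈ 5700 m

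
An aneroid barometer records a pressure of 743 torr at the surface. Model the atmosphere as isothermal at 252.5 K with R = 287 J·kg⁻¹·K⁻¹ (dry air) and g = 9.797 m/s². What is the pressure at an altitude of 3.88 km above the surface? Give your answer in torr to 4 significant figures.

Scale height: H = RT/g = 287 × 252.5 / 9.797 = 7396.9 m.
Barometric formula: P = P₀ exp(−z/H).
z/H = 3880.0/7396.9 = 0.52454; exp(−0.52454) = 0.59183.
P = 743 × 0.59183 = 439.73 torr.

P ≈ 439.7 torr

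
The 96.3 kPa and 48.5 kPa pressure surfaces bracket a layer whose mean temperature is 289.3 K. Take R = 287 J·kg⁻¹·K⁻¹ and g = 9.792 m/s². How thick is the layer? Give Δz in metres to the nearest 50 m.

Hypsometric equation: Δz = (R T̄/g) ln(P₁/P₂).
R T̄/g = 287 × 289.3 / 9.792 = 8479.3 m.
ln(96.3/48.5) = ln(1.9856) = 0.68592.
Δz = 8479.3 × 0.68592 = 5816.1 m.

Δz ≈ 5800 m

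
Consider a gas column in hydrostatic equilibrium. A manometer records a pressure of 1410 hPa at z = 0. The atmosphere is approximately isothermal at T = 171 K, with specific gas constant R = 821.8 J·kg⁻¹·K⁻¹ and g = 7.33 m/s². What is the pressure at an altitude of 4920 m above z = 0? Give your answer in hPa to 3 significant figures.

Scale height: H = RT/g = 821.8 × 171 / 7.33 = 19172 m.
Barometric formula: P = P₀ exp(−z/H).
z/H = 4920.0/19172 = 0.25662; exp(−0.25662) = 0.77366.
P = 1410 × 0.77366 = 1090.9 hPa.

P ≈ 1090 hPa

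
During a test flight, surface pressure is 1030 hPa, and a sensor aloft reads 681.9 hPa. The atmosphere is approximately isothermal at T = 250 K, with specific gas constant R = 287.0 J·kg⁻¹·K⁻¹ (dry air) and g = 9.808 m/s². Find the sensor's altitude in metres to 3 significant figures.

z ≈ 3020 m

Scale height: H = RT/g = 287.0 × 250 / 9.808 = 7315.5 m.
Invert the barometric formula: z = H ln(P₀/P).
P₀/P = 1030/681.9 = 1.5105; ln(1.5105) = 0.41244.
z = 7315.5 × 0.41244 = 3017.2 m.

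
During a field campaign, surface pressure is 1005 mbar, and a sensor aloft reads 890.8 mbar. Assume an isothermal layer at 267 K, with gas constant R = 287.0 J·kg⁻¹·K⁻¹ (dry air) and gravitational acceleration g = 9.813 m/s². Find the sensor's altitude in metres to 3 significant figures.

Scale height: H = RT/g = 287.0 × 267 / 9.813 = 7808.9 m.
Invert the barometric formula: z = H ln(P₀/P).
P₀/P = 1005/890.8 = 1.1282; ln(1.1282) = 0.12062.
z = 7808.9 × 0.12062 = 941.91 m.

z ≈ 942 m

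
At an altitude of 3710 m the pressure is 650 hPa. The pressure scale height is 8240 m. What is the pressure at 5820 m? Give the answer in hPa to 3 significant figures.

P ≈ 503 hPa

Between two levels, P₂ = P₁ exp(−Δz/H) with Δz = z₂ − z₁.
Δz = 5820.0 − 3710.0 = 2110.0 m; Δz/H = 2110.0/8240.0 = 0.25607.
P₂ = 650 × exp(−0.25607) = 650 × 0.77409 = 503.16 hPa.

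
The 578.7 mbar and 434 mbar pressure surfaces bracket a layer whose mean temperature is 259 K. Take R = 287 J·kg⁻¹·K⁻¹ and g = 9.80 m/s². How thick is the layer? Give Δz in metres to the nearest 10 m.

Hypsometric equation: Δz = (R T̄/g) ln(P₁/P₂).
R T̄/g = 287 × 259 / 9.80 = 7585.0 m.
ln(578.7/434) = ln(1.3334) = 0.28773.
Δz = 7585.0 × 0.28773 = 2182.4 m.

Δz ≈ 2180 m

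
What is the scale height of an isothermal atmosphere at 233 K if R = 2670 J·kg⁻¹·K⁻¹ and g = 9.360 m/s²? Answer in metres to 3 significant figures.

H ≈ 66500 m

The scale height of an isothermal atmosphere is H = RT/g.
H = 2670 × 233 / 9.360 = 622110/9.360 = 66465 m.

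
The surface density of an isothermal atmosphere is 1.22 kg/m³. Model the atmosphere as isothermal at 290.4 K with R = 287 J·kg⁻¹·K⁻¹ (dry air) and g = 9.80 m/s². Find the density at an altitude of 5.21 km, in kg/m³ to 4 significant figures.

ρ ≈ 0.6612 kg/m³

Scale height: H = RT/g = 287 × 290.4 / 9.80 = 8504.6 m.
In an isothermal atmosphere, density decays like pressure: ρ = ρ₀ exp(−z/H).
z/H = 5210.0/8504.6 = 0.61261; exp(−0.61261) = 0.54193.
ρ = 1.22 × 0.54193 = 0.66115 kg/m³.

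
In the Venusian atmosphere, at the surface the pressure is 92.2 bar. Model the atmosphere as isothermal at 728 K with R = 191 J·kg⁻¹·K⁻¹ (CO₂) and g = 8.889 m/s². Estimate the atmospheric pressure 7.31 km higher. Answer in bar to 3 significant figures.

P ≈ 57.8 bar

Scale height: H = RT/g = 191 × 728 / 8.889 = 15643 m.
Barometric formula: P = P₀ exp(−z/H).
z/H = 7310.0/15643 = 0.46730; exp(−0.46730) = 0.62669.
P = 92.2 × 0.62669 = 57.781 bar.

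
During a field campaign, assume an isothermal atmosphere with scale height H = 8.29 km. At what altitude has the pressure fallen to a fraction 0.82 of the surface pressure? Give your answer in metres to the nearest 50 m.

Set P/P₀ = exp(−z/H) = 0.82, so z = −H ln(0.82).
−ln(0.82) = 0.19845; z = 8290.0 × 0.19845 = 1645.2 m.

z ≈ 1650 m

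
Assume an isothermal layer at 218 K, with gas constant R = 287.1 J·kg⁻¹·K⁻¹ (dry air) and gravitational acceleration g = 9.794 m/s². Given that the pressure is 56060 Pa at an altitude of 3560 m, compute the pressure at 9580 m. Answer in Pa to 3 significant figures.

P ≈ 21900 Pa

Scale height: H = RT/g = 287.1 × 218 / 9.794 = 6390.4 m.
Between two levels, P₂ = P₁ exp(−Δz/H) with Δz = z₂ − z₁.
Δz = 9580.0 − 3560.0 = 6020.0 m; Δz/H = 6020.0/6390.4 = 0.94204.
P₂ = 56060 × exp(−0.94204) = 56060 × 0.38983 = 21854 Pa.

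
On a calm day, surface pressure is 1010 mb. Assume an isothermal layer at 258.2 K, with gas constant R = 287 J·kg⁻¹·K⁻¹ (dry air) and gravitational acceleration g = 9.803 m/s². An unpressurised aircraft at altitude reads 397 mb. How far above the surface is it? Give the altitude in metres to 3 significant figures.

z ≈ 7060 m

Scale height: H = RT/g = 287 × 258.2 / 9.803 = 7559.3 m.
Invert the barometric formula: z = H ln(P₀/P).
P₀/P = 1010/397 = 2.5441; ln(2.5441) = 0.93378.
z = 7559.3 × 0.93378 = 7058.7 m.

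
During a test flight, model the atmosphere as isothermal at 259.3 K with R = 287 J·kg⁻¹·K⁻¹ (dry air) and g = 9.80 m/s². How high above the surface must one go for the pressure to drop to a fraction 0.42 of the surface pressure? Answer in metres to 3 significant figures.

Scale height: H = RT/g = 287 × 259.3 / 9.80 = 7593.8 m.
Set P/P₀ = exp(−z/H) = 0.42, so z = −H ln(0.42).
−ln(0.42) = 0.86750; z = 7593.8 × 0.86750 = 6587.6 m.

z ≈ 6590 m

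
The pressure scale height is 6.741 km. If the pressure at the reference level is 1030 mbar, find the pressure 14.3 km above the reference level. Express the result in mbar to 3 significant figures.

P ≈ 123 mbar

Barometric formula: P = P₀ exp(−z/H).
z/H = 14300/6741.0 = 2.1213; exp(−2.1213) = 0.11988.
P = 1030 × 0.11988 = 123.48 mbar.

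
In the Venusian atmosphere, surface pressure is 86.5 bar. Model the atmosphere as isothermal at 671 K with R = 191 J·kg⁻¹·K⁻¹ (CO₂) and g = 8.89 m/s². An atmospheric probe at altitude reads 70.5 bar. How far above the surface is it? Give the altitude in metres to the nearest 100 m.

z ≈ 2900 m

Scale height: H = RT/g = 191 × 671 / 8.89 = 14416 m.
Invert the barometric formula: z = H ln(P₀/P).
P₀/P = 86.5/70.5 = 1.2270; ln(1.2270) = 0.20457.
z = 14416 × 0.20457 = 2949.1 m.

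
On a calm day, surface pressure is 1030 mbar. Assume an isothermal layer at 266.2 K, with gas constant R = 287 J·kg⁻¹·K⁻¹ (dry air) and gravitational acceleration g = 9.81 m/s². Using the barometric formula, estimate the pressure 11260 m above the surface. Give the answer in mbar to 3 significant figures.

Scale height: H = RT/g = 287 × 266.2 / 9.81 = 7787.9 m.
Barometric formula: P = P₀ exp(−z/H).
z/H = 11260/7787.9 = 1.4458; exp(−1.4458) = 0.23556.
P = 1030 × 0.23556 = 242.63 mbar.

P ≈ 243 mbar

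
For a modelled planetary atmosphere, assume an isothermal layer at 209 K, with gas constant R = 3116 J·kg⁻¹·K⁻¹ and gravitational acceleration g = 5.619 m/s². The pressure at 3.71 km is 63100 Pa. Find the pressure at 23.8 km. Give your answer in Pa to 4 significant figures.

Scale height: H = RT/g = 3116 × 209 / 5.619 = 115900 m.
Between two levels, P₂ = P₁ exp(−Δz/H) with Δz = z₂ − z₁.
Δz = 23800 − 3710.0 = 20090 m; Δz/H = 20090/115900 = 0.17334.
P₂ = 63100 × exp(−0.17334) = 63100 × 0.84085 = 53058 Pa.

P ≈ 53060 Pa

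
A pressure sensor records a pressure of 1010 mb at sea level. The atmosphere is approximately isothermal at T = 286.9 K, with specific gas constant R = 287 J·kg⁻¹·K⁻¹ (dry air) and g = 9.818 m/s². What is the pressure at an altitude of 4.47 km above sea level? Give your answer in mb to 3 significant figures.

P ≈ 593 mb

Scale height: H = RT/g = 287 × 286.9 / 9.818 = 8386.7 m.
Barometric formula: P = P₀ exp(−z/H).
z/H = 4470.0/8386.7 = 0.53299; exp(−0.53299) = 0.58685.
P = 1010 × 0.58685 = 592.72 mb.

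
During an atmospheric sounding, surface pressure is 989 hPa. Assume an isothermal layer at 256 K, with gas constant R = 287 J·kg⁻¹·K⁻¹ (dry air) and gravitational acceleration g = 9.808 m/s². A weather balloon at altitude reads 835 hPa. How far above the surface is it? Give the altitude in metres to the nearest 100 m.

z ≈ 1300 m

Scale height: H = RT/g = 287 × 256 / 9.808 = 7491.0 m.
Invert the barometric formula: z = H ln(P₀/P).
P₀/P = 989/835 = 1.1844; ln(1.1844) = 0.16924.
z = 7491.0 × 0.16924 = 1267.8 m.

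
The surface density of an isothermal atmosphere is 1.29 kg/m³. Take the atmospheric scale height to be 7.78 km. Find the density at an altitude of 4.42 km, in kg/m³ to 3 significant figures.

ρ ≈ 0.731 kg/m³

In an isothermal atmosphere, density decays like pressure: ρ = ρ₀ exp(−z/H).
z/H = 4420.0/7780.0 = 0.56812; exp(−0.56812) = 0.56659.
ρ = 1.29 × 0.56659 = 0.73090 kg/m³.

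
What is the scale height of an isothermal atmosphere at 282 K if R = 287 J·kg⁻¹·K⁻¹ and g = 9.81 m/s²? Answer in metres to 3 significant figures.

The scale height of an isothermal atmosphere is H = RT/g.
H = 287 × 282 / 9.81 = 80934/9.81 = 8250.2 m.

H ≈ 8250 m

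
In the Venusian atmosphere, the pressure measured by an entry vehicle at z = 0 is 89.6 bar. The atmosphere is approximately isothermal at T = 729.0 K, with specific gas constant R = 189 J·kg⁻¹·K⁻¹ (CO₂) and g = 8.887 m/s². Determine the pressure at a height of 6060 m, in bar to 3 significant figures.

P ≈ 60.6 bar

Scale height: H = RT/g = 189 × 729.0 / 8.887 = 15504 m.
Barometric formula: P = P₀ exp(−z/H).
z/H = 6060.0/15504 = 0.39087; exp(−0.39087) = 0.67647.
P = 89.6 × 0.67647 = 60.612 bar.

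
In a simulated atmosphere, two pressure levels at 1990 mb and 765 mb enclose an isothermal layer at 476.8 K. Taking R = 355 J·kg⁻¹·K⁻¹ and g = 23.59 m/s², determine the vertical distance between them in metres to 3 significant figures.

Δz ≈ 6860 m

Hypsometric equation: Δz = (R T̄/g) ln(P₁/P₂).
R T̄/g = 355 × 476.8 / 23.59 = 7175.2 m.
ln(1990/765) = ln(2.6013) = 0.95601.
Δz = 7175.2 × 0.95601 = 6859.6 m.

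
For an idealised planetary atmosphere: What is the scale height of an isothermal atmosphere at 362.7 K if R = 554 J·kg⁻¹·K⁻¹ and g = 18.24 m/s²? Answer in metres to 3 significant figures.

H ≈ 11000 m

The scale height of an isothermal atmosphere is H = RT/g.
H = 554 × 362.7 / 18.24 = 200940/18.24 = 11016 m.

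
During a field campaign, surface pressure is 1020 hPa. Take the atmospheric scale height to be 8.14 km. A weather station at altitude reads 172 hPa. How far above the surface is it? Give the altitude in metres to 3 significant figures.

Invert the barometric formula: z = H ln(P₀/P).
P₀/P = 1020/172 = 5.9302; ln(5.9302) = 1.7801.
z = 8140.0 × 1.7801 = 14490 m.

z ≈ 14500 m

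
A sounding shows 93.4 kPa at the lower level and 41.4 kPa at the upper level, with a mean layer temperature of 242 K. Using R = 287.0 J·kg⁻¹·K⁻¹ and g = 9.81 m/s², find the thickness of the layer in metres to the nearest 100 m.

Δz ≈ 5800 m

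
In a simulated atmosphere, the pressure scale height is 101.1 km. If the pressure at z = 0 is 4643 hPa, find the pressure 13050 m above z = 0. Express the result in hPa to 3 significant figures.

P ≈ 4080 hPa

Barometric formula: P = P₀ exp(−z/H).
z/H = 13050/101100 = 0.12908; exp(−0.12908) = 0.87890.
P = 4643 × 0.87890 = 4080.7 hPa.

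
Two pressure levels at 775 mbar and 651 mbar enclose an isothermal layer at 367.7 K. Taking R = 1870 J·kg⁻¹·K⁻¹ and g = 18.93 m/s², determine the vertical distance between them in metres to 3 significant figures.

Hypsometric equation: Δz = (R T̄/g) ln(P₁/P₂).
R T̄/g = 1870 × 367.7 / 18.93 = 36323 m.
ln(775/651) = ln(1.1905) = 0.17437.
Δz = 36323 × 0.17437 = 6333.6 m.

Δz ≈ 6330 m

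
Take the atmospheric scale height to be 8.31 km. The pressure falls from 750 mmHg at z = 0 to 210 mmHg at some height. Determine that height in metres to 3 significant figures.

Invert the barometric formula: z = H ln(P₀/P).
P₀/P = 750/210 = 3.5714; ln(3.5714) = 1.2730.
z = 8310.0 × 1.2730 = 10579 m.

z ≈ 10600 m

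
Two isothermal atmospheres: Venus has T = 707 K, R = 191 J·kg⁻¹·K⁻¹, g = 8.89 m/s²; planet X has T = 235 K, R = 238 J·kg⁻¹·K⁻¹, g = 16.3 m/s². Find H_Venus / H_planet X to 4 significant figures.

H = RT/g for each body.
H_Venus = 191 × 707 / 8.89 = 15190 m.
H_planet X = 238 × 235 / 16.3 = 3431.3 m.
H_Venus/H_planet X = 15190/3431.3 = 4.4269.

H_Venus/H_planet X ≈ 4.427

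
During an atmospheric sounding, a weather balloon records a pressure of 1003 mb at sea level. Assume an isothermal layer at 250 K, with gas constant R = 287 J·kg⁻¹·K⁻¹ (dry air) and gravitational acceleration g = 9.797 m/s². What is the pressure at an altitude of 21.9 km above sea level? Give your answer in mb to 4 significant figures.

P ≈ 50.42 mb

Scale height: H = RT/g = 287 × 250 / 9.797 = 7323.7 m.
Barometric formula: P = P₀ exp(−z/H).
z/H = 21900/7323.7 = 2.9903; exp(−2.9903) = 0.050272.
P = 1003 × 0.050272 = 50.423 mb.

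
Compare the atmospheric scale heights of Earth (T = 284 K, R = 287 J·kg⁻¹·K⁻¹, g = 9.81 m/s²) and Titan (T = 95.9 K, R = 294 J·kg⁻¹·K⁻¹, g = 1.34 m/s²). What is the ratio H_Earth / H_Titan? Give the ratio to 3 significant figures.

H = RT/g for each body.
H_Earth = 287 × 284 / 9.81 = 8308.7 m.
H_Titan = 294 × 95.9 / 1.34 = 21041 m.
H_Earth/H_Titan = 8308.7/21041 = 0.39488.

H_Earth/H_Titan ≈ 0.395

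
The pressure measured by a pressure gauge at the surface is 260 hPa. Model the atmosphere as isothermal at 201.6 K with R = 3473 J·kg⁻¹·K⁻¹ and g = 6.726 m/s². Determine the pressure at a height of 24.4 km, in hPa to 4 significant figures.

P ≈ 205.7 hPa

Scale height: H = RT/g = 3473 × 201.6 / 6.726 = 104100 m.
Barometric formula: P = P₀ exp(−z/H).
z/H = 24400/104100 = 0.23439; exp(−0.23439) = 0.79105.
P = 260 × 0.79105 = 205.67 hPa.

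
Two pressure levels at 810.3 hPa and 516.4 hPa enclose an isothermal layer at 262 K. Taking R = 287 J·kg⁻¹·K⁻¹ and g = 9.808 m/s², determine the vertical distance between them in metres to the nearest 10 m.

Δz ≈ 3450 m

Hypsometric equation: Δz = (R T̄/g) ln(P₁/P₂).
R T̄/g = 287 × 262 / 9.808 = 7666.6 m.
ln(810.3/516.4) = ln(1.5691) = 0.45050.
Δz = 7666.6 × 0.45050 = 3453.8 m.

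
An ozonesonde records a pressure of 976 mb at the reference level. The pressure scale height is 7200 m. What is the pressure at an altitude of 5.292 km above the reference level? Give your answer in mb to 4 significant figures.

Barometric formula: P = P₀ exp(−z/H).
z/H = 5292.0/7200.0 = 0.73500; exp(−0.73500) = 0.47951.
P = 976 × 0.47951 = 468.00 mb.

P ≈ 468.0 mb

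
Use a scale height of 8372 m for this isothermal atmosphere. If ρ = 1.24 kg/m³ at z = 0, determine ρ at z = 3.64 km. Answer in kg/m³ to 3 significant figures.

In an isothermal atmosphere, density decays like pressure: ρ = ρ₀ exp(−z/H).
z/H = 3640.0/8372.0 = 0.43478; exp(−0.43478) = 0.64741.
ρ = 1.24 × 0.64741 = 0.80279 kg/m³.

ρ ≈ 0.803 kg/m³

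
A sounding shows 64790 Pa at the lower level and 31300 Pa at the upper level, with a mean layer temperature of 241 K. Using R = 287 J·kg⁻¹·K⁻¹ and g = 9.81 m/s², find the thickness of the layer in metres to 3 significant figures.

Hypsometric equation: Δz = (R T̄/g) ln(P₁/P₂).
R T̄/g = 287 × 241 / 9.81 = 7050.7 m.
ln(64790/31300) = ln(2.0700) = 0.72755.
Δz = 7050.7 × 0.72755 = 5129.7 m.

Δz ≈ 5130 m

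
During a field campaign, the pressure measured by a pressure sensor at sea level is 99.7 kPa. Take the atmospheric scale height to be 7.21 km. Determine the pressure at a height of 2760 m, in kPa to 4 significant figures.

P ≈ 67.99 kPa

Barometric formula: P = P₀ exp(−z/H).
z/H = 2760.0/7210.0 = 0.38280; exp(−0.38280) = 0.68195.
P = 99.7 × 0.68195 = 67.990 kPa.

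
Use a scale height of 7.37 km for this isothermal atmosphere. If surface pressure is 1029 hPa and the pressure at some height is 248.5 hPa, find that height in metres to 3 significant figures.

z ≈ 10500 m

Invert the barometric formula: z = H ln(P₀/P).
P₀/P = 1029/248.5 = 4.1408; ln(4.1408) = 1.4209.
z = 7370.0 × 1.4209 = 10472 m.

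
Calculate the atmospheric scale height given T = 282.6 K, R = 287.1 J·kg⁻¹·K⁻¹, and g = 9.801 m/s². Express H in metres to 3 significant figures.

H ≈ 8280 m

The scale height of an isothermal atmosphere is H = RT/g.
H = 287.1 × 282.6 / 9.801 = 81134/9.801 = 8278.1 m.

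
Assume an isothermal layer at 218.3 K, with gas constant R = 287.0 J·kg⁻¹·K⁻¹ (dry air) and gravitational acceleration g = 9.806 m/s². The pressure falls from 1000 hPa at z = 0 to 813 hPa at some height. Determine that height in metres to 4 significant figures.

Scale height: H = RT/g = 287.0 × 218.3 / 9.806 = 6389.2 m.
Invert the barometric formula: z = H ln(P₀/P).
P₀/P = 1000/813 = 1.2300; ln(1.2300) = 0.20701.
z = 6389.2 × 0.20701 = 1322.6 m.

z ≈ 1323 m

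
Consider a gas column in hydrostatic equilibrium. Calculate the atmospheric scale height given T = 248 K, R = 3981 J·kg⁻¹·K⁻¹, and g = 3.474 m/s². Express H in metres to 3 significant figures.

H ≈ 284000 m

The scale height of an isothermal atmosphere is H = RT/g.
H = 3981 × 248 / 3.474 = 987290/3.474 = 284190 m.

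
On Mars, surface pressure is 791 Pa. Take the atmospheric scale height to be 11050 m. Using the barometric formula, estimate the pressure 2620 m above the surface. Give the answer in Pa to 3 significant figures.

P ≈ 624 Pa

Barometric formula: P = P₀ exp(−z/H).
z/H = 2620.0/11050 = 0.23710; exp(−0.23710) = 0.78891.
P = 791 × 0.78891 = 624.03 Pa.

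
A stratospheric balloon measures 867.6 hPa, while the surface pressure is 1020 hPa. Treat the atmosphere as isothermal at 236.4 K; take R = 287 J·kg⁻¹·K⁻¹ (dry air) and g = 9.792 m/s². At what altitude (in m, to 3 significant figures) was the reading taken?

z ≈ 1120 m

Scale height: H = RT/g = 287 × 236.4 / 9.792 = 6928.8 m.
Invert the barometric formula: z = H ln(P₀/P).
P₀/P = 1020/867.6 = 1.1757; ln(1.1757) = 0.16186.
z = 6928.8 × 0.16186 = 1121.5 m.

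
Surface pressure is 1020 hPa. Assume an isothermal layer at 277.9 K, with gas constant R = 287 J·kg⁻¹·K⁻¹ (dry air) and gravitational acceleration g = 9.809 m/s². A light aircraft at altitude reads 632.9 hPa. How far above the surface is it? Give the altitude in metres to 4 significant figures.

Scale height: H = RT/g = 287 × 277.9 / 9.809 = 8131.0 m.
Invert the barometric formula: z = H ln(P₀/P).
P₀/P = 1020/632.9 = 1.6116; ln(1.6116) = 0.47723.
z = 8131.0 × 0.47723 = 3880.4 m.

z ≈ 3880 m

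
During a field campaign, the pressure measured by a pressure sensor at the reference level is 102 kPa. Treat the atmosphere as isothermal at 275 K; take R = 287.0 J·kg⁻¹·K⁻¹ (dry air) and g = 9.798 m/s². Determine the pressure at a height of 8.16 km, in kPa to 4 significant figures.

P ≈ 37.04 kPa

Scale height: H = RT/g = 287.0 × 275 / 9.798 = 8055.2 m.
Barometric formula: P = P₀ exp(−z/H).
z/H = 8160.0/8055.2 = 1.0130; exp(−1.0130) = 0.36313.
P = 102 × 0.36313 = 37.039 kPa.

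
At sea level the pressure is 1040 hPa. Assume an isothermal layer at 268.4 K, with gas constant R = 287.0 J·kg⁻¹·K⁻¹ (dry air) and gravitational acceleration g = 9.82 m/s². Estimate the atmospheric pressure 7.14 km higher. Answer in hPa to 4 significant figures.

P ≈ 418.5 hPa

Scale height: H = RT/g = 287.0 × 268.4 / 9.82 = 7844.3 m.
Barometric formula: P = P₀ exp(−z/H).
z/H = 7140.0/7844.3 = 0.91022; exp(−0.91022) = 0.40244.
P = 1040 × 0.40244 = 418.54 hPa.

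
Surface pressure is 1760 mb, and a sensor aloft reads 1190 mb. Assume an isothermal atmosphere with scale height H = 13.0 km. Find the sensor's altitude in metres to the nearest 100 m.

z ≈ 5100 m

Invert the barometric formula: z = H ln(P₀/P).
P₀/P = 1760/1190 = 1.4790; ln(1.4790) = 0.39137.
z = 13000 × 0.39137 = 5087.8 m.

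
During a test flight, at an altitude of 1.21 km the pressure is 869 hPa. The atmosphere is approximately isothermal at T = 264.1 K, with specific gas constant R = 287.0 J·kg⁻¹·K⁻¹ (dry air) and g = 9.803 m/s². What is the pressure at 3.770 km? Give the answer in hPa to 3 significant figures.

P ≈ 624 hPa

Scale height: H = RT/g = 287.0 × 264.1 / 9.803 = 7732.0 m.
Between two levels, P₂ = P₁ exp(−Δz/H) with Δz = z₂ − z₁.
Δz = 3770.0 − 1210.0 = 2560.0 m; Δz/H = 2560.0/7732.0 = 0.33109.
P₂ = 869 × exp(−0.33109) = 869 × 0.71814 = 624.06 hPa.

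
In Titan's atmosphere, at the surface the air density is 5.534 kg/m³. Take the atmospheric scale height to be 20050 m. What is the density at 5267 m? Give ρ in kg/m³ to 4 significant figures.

ρ ≈ 4.256 kg/m³

In an isothermal atmosphere, density decays like pressure: ρ = ρ₀ exp(−z/H).
z/H = 5267.0/20050 = 0.26269; exp(−0.26269) = 0.76898.
ρ = 5.534 × 0.76898 = 4.2555 kg/m³.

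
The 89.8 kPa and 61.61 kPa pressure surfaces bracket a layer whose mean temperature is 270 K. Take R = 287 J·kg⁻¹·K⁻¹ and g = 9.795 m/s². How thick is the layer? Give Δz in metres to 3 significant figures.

Δz ≈ 2980 m

Hypsometric equation: Δz = (R T̄/g) ln(P₁/P₂).
R T̄/g = 287 × 270 / 9.795 = 7911.2 m.
ln(89.8/61.61) = ln(1.4576) = 0.37679.
Δz = 7911.2 × 0.37679 = 2980.9 m.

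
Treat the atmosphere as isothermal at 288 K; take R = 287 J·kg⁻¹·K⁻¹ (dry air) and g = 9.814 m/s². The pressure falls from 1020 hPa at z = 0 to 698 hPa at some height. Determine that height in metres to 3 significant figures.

z ≈ 3190 m

Scale height: H = RT/g = 287 × 288 / 9.814 = 8422.3 m.
Invert the barometric formula: z = H ln(P₀/P).
P₀/P = 1020/698 = 1.4613; ln(1.4613) = 0.37933.
z = 8422.3 × 0.37933 = 3194.8 m.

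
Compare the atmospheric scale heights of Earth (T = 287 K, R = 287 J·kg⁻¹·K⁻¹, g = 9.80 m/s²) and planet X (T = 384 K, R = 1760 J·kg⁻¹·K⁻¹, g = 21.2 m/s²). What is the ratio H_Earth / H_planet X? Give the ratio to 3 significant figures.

H = RT/g for each body.
H_Earth = 287 × 287 / 9.80 = 8405.0 m.
H_planet X = 1760 × 384 / 21.2 = 31879 m.
H_Earth/H_planet X = 8405.0/31879 = 0.26365.

H_Earth/H_planet X ≈ 0.264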